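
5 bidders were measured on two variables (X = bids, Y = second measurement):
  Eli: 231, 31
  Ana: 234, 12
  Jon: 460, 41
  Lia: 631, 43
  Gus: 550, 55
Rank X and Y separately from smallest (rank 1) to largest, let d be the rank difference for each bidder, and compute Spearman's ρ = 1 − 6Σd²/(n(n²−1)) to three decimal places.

Ranks of variable 1: 1, 2, 3, 5, 4
Ranks of variable 2: 2, 1, 3, 4, 5
d = r₁ − r₂: -1, 1, 0, 1, -1
d²: 1, 1, 0, 1, 1; Σd² = 4
ρ = 1 − 6·4/(5·24) = 1 − 24/120 = 0.800

0.800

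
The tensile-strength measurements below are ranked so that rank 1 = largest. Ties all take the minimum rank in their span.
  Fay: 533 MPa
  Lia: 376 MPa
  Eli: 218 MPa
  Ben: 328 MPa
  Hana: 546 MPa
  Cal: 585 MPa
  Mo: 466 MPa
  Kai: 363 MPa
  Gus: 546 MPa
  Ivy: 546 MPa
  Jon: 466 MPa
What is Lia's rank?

Sorted (descending): 585, 546, 546, 546, 533, 466, 466, 376, 363, 328, 218
The 3 values of 546 occupy positions 2–4 → each gets rank 2.
The 2 values of 466 occupy positions 6–7 → each gets rank 6.
Lia has value 376 MPa → rank 8.

8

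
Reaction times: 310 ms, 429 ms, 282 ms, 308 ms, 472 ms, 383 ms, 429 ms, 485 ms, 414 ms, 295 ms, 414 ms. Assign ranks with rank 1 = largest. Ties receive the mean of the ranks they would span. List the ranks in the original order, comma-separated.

8, 3.5, 11, 9, 2, 7, 3.5, 1, 5.5, 10, 5.5

Sorted (descending): 485, 472, 429, 429, 414, 414, 383, 310, 308, 295, 282
The 2 values of 429 occupy positions 3–4 → average rank (3+4)/2 = 3.5.
The 2 values of 414 occupy positions 5–6 → average rank (5+6)/2 = 5.5.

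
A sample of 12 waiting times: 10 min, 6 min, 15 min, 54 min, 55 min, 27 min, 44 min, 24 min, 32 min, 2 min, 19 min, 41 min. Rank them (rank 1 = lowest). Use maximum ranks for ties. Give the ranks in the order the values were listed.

Sorted (ascending): 2, 6, 10, 15, 19, 24, 27, 32, 41, 44, 54, 55
No ties — each value takes its position as its rank.

3, 2, 4, 11, 12, 7, 10, 6, 8, 1, 5, 9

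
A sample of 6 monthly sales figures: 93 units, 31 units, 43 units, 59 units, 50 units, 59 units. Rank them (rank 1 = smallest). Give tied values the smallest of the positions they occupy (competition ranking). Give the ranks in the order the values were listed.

6, 1, 2, 4, 3, 4

Sorted (ascending): 31, 43, 50, 59, 59, 93
The 2 values of 59 occupy positions 4–5 → each gets rank 4.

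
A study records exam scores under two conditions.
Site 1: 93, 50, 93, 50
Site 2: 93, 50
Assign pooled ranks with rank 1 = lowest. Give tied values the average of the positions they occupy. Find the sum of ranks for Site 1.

14

Sorted (ascending): 50, 50, 50, 93, 93, 93
The 3 values of 50 occupy positions 1–3 → average rank 2.
The 3 values of 93 occupy positions 4–6 → average rank 5.
Site 1 values → pooled ranks: 93→5, 50→2, 93→5, 50→2
Rank sum = 5 + 2 + 5 + 2 = 14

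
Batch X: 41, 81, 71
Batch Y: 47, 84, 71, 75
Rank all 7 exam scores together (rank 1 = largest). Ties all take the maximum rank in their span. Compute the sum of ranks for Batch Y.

Sorted (descending): 84, 81, 75, 71, 71, 47, 41
The 2 values of 71 occupy positions 4–5 → each gets rank 5.
Batch Y values → pooled ranks: 47→6, 84→1, 71→5, 75→3
Rank sum = 6 + 1 + 5 + 3 = 15

15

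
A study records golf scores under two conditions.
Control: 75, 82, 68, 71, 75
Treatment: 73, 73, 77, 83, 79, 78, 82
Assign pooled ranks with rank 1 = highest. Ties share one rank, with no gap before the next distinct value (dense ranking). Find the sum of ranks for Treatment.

Sorted (descending): 83, 82, 82, 79, 78, 77, 75, 75, 73, 73, 71, 68
The 2 values of 82 share dense rank 2.
The 2 values of 75 share dense rank 6.
The 2 values of 73 share dense rank 7.
Remaining distinct values take the next consecutive integers.
Treatment values → pooled ranks: 73→7, 73→7, 77→5, 83→1, 79→3, 78→4, 82→2
Rank sum = 7 + 7 + 5 + 1 + 3 + 4 + 2 = 29

29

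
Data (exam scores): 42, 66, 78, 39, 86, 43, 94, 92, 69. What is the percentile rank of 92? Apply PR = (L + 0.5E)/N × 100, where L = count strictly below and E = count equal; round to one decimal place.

83.3

N = 9.
Strictly below 92: 7. Equal to 92: 1.
PR = (7 + 0.5·1)/9 × 100 = 83.3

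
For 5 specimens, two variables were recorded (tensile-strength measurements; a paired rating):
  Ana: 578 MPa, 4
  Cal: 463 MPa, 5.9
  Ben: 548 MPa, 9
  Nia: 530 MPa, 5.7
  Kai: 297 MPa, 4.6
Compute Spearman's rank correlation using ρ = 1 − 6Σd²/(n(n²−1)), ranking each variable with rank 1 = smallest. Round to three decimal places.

Ranks of variable 1: 5, 2, 4, 3, 1
Ranks of variable 2: 1, 4, 5, 3, 2
d = r₁ − r₂: 4, -2, -1, 0, -1
d²: 16, 4, 1, 0, 1; Σd² = 22
ρ = 1 − 6·22/(5·24) = 1 − 132/120 = -0.100

-0.100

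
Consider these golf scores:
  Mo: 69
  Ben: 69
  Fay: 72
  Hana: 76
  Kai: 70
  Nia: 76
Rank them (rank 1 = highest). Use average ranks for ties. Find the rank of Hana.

1.5

Sorted (descending): 76, 76, 72, 70, 69, 69
The 2 values of 76 occupy positions 1–2 → average rank (1+2)/2 = 1.5.
The 2 values of 69 occupy positions 5–6 → average rank (5+6)/2 = 5.5.
Hana has value 76 → rank 1.5.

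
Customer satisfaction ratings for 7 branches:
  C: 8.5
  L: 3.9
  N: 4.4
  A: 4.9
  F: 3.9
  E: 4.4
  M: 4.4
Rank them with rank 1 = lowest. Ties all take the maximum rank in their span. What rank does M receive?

Sorted (ascending): 3.9, 3.9, 4.4, 4.4, 4.4, 4.9, 8.5
The 2 values of 3.9 occupy positions 1–2 → each gets rank 2.
The 3 values of 4.4 occupy positions 3–5 → each gets rank 5.
M has value 4.4 → rank 5.

5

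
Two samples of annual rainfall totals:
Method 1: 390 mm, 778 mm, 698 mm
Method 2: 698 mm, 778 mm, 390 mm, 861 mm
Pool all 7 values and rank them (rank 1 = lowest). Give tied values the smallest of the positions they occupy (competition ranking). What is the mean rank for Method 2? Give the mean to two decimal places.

4.00

Sorted (ascending): 390, 390, 698, 698, 778, 778, 861
The 2 values of 390 occupy positions 1–2 → each gets rank 1.
The 2 values of 698 occupy positions 3–4 → each gets rank 3.
The 2 values of 778 occupy positions 5–6 → each gets rank 5.
Method 2 values → pooled ranks: 698→3, 778→5, 390→1, 861→7
Mean rank = (3 + 5 + 1 + 7) / 4 = 4.00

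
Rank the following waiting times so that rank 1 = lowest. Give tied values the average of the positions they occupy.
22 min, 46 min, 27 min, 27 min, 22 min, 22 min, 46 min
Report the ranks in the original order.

2, 6.5, 4.5, 4.5, 2, 2, 6.5

Sorted (ascending): 22, 22, 22, 27, 27, 46, 46
The 3 values of 22 occupy positions 1–3 → average rank 2.
The 2 values of 27 occupy positions 4–5 → average rank (4+5)/2 = 4.5.
The 2 values of 46 occupy positions 6–7 → average rank (6+7)/2 = 6.5.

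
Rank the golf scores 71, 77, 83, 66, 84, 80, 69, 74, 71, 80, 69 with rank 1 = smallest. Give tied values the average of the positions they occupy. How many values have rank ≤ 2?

1

Sorted (ascending): 66, 69, 69, 71, 71, 74, 77, 80, 80, 83, 84
The 2 values of 69 occupy positions 2–3 → average rank (2+3)/2 = 2.5.
The 2 values of 71 occupy positions 4–5 → average rank (4+5)/2 = 4.5.
The 2 values of 80 occupy positions 8–9 → average rank (8+9)/2 = 8.5.
Ranks ≤ 2: {1} → 1 value.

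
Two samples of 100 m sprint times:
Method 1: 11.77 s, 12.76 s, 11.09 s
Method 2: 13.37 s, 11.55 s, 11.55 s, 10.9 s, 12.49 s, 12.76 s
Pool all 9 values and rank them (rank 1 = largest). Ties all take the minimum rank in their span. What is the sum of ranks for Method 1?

Sorted (descending): 13.37, 12.76, 12.76, 12.49, 11.77, 11.55, 11.55, 11.09, 10.9
The 2 values of 12.76 occupy positions 2–3 → each gets rank 2.
The 2 values of 11.55 occupy positions 6–7 → each gets rank 6.
Method 1 values → pooled ranks: 11.77→5, 12.76→2, 11.09→8
Rank sum = 5 + 2 + 8 = 15

15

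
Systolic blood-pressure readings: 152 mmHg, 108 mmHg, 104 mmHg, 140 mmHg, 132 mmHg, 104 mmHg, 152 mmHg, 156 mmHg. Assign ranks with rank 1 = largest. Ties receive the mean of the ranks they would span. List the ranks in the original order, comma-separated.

Sorted (descending): 156, 152, 152, 140, 132, 108, 104, 104
The 2 values of 152 occupy positions 2–3 → average rank (2+3)/2 = 2.5.
The 2 values of 104 occupy positions 7–8 → average rank (7+8)/2 = 7.5.

2.5, 6, 7.5, 4, 5, 7.5, 2.5, 1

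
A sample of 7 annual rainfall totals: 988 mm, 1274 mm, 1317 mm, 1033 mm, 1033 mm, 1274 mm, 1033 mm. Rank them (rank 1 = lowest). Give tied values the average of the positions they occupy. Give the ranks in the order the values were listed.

1, 5.5, 7, 3, 3, 5.5, 3

Sorted (ascending): 988, 1033, 1033, 1033, 1274, 1274, 1317
The 3 values of 1033 occupy positions 2–4 → average rank 3.
The 2 values of 1274 occupy positions 5–6 → average rank (5+6)/2 = 5.5.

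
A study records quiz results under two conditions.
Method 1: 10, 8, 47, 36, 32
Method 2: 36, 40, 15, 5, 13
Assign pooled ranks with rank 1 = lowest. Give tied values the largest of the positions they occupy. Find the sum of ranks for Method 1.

Sorted (ascending): 5, 8, 10, 13, 15, 32, 36, 36, 40, 47
The 2 values of 36 occupy positions 7–8 → each gets rank 8.
Method 1 values → pooled ranks: 10→3, 8→2, 47→10, 36→8, 32→6
Rank sum = 3 + 2 + 10 + 8 + 6 = 29

29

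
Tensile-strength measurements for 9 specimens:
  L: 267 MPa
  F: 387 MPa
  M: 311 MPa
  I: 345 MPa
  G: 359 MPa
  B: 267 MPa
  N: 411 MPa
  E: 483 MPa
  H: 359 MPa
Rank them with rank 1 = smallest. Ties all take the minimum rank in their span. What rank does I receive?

Sorted (ascending): 267, 267, 311, 345, 359, 359, 387, 411, 483
The 2 values of 267 occupy positions 1–2 → each gets rank 1.
The 2 values of 359 occupy positions 5–6 → each gets rank 5.
I has value 345 MPa → rank 4.

4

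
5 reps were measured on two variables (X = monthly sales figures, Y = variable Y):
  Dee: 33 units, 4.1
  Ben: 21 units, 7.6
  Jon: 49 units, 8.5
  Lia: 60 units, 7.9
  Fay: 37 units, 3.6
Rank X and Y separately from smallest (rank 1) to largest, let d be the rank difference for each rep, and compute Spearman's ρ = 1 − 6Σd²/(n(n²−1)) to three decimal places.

Ranks of variable 1: 2, 1, 4, 5, 3
Ranks of variable 2: 2, 3, 5, 4, 1
d = r₁ − r₂: 0, -2, -1, 1, 2
d²: 0, 4, 1, 1, 4; Σd² = 10
ρ = 1 − 6·10/(5·24) = 1 − 60/120 = 0.500

0.500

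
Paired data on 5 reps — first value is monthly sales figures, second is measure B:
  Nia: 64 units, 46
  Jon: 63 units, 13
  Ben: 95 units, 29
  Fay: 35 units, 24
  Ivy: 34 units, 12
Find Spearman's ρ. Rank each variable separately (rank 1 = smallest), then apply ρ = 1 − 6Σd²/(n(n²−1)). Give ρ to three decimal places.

0.800

Ranks of variable 1: 4, 3, 5, 2, 1
Ranks of variable 2: 5, 2, 4, 3, 1
d = r₁ − r₂: -1, 1, 1, -1, 0
d²: 1, 1, 1, 1, 0; Σd² = 4
ρ = 1 − 6·4/(5·24) = 1 − 24/120 = 0.800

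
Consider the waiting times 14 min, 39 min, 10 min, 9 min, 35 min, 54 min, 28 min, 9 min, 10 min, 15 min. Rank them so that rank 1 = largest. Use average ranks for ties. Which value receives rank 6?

Sorted (descending): 54, 39, 35, 28, 15, 14, 10, 10, 9, 9
The 2 values of 10 occupy positions 7–8 → average rank (7+8)/2 = 7.5.
The 2 values of 9 occupy positions 9–10 → average rank (9+10)/2 = 9.5.
Rank 6 → value 14.

14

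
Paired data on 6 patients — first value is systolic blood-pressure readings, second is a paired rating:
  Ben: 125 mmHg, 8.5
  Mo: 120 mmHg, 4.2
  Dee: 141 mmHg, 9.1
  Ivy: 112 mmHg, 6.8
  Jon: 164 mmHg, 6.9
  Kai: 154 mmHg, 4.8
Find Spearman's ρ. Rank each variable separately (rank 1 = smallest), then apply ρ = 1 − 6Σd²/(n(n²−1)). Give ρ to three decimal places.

Ranks of variable 1: 3, 2, 4, 1, 6, 5
Ranks of variable 2: 5, 1, 6, 3, 4, 2
d = r₁ − r₂: -2, 1, -2, -2, 2, 3
d²: 4, 1, 4, 4, 4, 9; Σd² = 26
ρ = 1 − 6·26/(6·35) = 1 − 156/210 = 0.257

0.257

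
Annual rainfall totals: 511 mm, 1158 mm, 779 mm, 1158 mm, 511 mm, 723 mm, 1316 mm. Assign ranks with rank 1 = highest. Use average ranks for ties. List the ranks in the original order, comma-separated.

Sorted (descending): 1316, 1158, 1158, 779, 723, 511, 511
The 2 values of 1158 occupy positions 2–3 → average rank (2+3)/2 = 2.5.
The 2 values of 511 occupy positions 6–7 → average rank (6+7)/2 = 6.5.

6.5, 2.5, 4, 2.5, 6.5, 5, 1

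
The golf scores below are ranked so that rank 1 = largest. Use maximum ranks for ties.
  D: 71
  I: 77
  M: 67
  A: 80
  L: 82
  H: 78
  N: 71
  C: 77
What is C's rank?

Sorted (descending): 82, 80, 78, 77, 77, 71, 71, 67
The 2 values of 77 occupy positions 4–5 → each gets rank 5.
The 2 values of 71 occupy positions 6–7 → each gets rank 7.
C has value 77 → rank 5.

5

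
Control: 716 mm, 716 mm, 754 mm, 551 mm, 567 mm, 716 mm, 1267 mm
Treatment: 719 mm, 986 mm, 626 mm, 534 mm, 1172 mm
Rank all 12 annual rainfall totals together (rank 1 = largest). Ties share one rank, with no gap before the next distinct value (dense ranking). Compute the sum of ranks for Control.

40

Sorted (descending): 1267, 1172, 986, 754, 719, 716, 716, 716, 626, 567, 551, 534
The 3 values of 716 share dense rank 6.
Remaining distinct values take the next consecutive integers.
Control values → pooled ranks: 716→6, 716→6, 754→4, 551→9, 567→8, 716→6, 1267→1
Rank sum = 6 + 6 + 4 + 9 + 8 + 6 + 1 = 40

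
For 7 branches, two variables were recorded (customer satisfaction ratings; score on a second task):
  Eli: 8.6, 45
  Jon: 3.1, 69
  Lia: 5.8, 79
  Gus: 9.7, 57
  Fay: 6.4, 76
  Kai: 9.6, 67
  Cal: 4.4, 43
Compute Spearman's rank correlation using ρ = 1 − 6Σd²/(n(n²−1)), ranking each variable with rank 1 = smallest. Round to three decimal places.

-0.179

Ranks of variable 1: 5, 1, 3, 7, 4, 6, 2
Ranks of variable 2: 2, 5, 7, 3, 6, 4, 1
d = r₁ − r₂: 3, -4, -4, 4, -2, 2, 1
d²: 9, 16, 16, 16, 4, 4, 1; Σd² = 66
ρ = 1 − 6·66/(7·48) = 1 − 396/336 = -0.179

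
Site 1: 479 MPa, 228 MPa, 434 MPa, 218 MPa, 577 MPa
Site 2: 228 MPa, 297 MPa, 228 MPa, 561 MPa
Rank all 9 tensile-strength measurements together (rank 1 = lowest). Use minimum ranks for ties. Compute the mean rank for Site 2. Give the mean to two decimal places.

Sorted (ascending): 218, 228, 228, 228, 297, 434, 479, 561, 577
The 3 values of 228 occupy positions 2–4 → each gets rank 2.
Site 2 values → pooled ranks: 228→2, 297→5, 228→2, 561→8
Mean rank = (2 + 5 + 2 + 8) / 4 = 4.25

4.25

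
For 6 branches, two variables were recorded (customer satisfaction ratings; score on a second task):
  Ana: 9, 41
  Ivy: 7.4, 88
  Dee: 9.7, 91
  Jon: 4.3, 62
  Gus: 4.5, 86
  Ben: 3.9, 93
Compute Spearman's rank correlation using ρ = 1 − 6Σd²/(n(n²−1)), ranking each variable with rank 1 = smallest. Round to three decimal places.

Ranks of variable 1: 5, 4, 6, 2, 3, 1
Ranks of variable 2: 1, 4, 5, 2, 3, 6
d = r₁ − r₂: 4, 0, 1, 0, 0, -5
d²: 16, 0, 1, 0, 0, 25; Σd² = 42
ρ = 1 − 6·42/(6·35) = 1 − 252/210 = -0.200

-0.200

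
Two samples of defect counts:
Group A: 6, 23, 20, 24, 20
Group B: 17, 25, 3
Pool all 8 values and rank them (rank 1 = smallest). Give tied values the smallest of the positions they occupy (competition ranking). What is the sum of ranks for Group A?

Sorted (ascending): 3, 6, 17, 20, 20, 23, 24, 25
The 2 values of 20 occupy positions 4–5 → each gets rank 4.
Group A values → pooled ranks: 6→2, 23→6, 20→4, 24→7, 20→4
Rank sum = 2 + 6 + 4 + 7 + 4 = 23

23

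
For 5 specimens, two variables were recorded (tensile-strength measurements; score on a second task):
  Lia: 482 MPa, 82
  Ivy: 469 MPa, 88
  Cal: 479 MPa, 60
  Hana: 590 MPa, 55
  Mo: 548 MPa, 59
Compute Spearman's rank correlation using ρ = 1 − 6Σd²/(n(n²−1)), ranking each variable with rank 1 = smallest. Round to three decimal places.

-0.900

Ranks of variable 1: 3, 1, 2, 5, 4
Ranks of variable 2: 4, 5, 3, 1, 2
d = r₁ − r₂: -1, -4, -1, 4, 2
d²: 1, 16, 1, 16, 4; Σd² = 38
ρ = 1 − 6·38/(5·24) = 1 − 228/120 = -0.900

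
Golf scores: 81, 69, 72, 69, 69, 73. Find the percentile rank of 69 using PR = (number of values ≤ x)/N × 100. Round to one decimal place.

N = 6.
Strictly below 69: 0. Equal to 69: 3.
PR = 3/6 × 100 = 50.0

50.0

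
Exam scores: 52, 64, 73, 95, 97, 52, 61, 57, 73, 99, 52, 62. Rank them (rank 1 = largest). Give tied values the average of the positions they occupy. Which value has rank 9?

57

Sorted (descending): 99, 97, 95, 73, 73, 64, 62, 61, 57, 52, 52, 52
The 2 values of 73 occupy positions 4–5 → average rank (4+5)/2 = 4.5.
The 3 values of 52 occupy positions 10–12 → average rank 11.
Rank 9 → value 57.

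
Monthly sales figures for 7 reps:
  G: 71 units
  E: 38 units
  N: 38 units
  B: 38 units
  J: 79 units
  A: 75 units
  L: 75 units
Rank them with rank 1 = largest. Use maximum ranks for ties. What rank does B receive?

Sorted (descending): 79, 75, 75, 71, 38, 38, 38
The 2 values of 75 occupy positions 2–3 → each gets rank 3.
The 3 values of 38 occupy positions 5–7 → each gets rank 7.
B has value 38 units → rank 7.

7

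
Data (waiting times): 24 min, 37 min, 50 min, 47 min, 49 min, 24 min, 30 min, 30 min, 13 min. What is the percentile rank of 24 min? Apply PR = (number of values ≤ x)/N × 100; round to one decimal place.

33.3

N = 9.
Strictly below 24: 1. Equal to 24: 2.
PR = 3/9 × 100 = 33.3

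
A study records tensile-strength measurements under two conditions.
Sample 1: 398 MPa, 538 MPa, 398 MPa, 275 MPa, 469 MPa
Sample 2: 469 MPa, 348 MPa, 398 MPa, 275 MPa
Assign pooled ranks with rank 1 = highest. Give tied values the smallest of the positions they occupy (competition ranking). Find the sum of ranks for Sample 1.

19

Sorted (descending): 538, 469, 469, 398, 398, 398, 348, 275, 275
The 2 values of 469 occupy positions 2–3 → each gets rank 2.
The 3 values of 398 occupy positions 4–6 → each gets rank 4.
The 2 values of 275 occupy positions 8–9 → each gets rank 8.
Sample 1 values → pooled ranks: 398→4, 538→1, 398→4, 275→8, 469→2
Rank sum = 4 + 1 + 4 + 8 + 2 = 19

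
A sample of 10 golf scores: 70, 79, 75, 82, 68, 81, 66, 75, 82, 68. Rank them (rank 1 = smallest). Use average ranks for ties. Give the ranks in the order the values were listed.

Sorted (ascending): 66, 68, 68, 70, 75, 75, 79, 81, 82, 82
The 2 values of 68 occupy positions 2–3 → average rank (2+3)/2 = 2.5.
The 2 values of 75 occupy positions 5–6 → average rank (5+6)/2 = 5.5.
The 2 values of 82 occupy positions 9–10 → average rank (9+10)/2 = 9.5.

4, 7, 5.5, 9.5, 2.5, 8, 1, 5.5, 9.5, 2.5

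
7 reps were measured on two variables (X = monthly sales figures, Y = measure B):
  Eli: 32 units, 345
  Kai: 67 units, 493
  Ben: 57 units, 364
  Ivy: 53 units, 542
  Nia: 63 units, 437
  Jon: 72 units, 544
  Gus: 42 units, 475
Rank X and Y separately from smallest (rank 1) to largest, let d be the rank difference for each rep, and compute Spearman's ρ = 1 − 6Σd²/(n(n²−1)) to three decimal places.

Ranks of variable 1: 1, 6, 4, 3, 5, 7, 2
Ranks of variable 2: 1, 5, 2, 6, 3, 7, 4
d = r₁ − r₂: 0, 1, 2, -3, 2, 0, -2
d²: 0, 1, 4, 9, 4, 0, 4; Σd² = 22
ρ = 1 − 6·22/(7·48) = 1 − 132/336 = 0.607

0.607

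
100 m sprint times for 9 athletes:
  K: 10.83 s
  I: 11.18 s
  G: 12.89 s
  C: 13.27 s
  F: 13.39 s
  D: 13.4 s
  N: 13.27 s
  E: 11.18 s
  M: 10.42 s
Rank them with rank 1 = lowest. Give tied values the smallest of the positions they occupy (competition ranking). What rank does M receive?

1

Sorted (ascending): 10.42, 10.83, 11.18, 11.18, 12.89, 13.27, 13.27, 13.39, 13.4
The 2 values of 11.18 occupy positions 3–4 → each gets rank 3.
The 2 values of 13.27 occupy positions 6–7 → each gets rank 6.
M has value 10.42 s → rank 1.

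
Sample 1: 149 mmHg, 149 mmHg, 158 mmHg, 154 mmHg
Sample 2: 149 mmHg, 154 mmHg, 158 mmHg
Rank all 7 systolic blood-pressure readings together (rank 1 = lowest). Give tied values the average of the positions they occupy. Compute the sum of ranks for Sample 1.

15

Sorted (ascending): 149, 149, 149, 154, 154, 158, 158
The 3 values of 149 occupy positions 1–3 → average rank 2.
The 2 values of 154 occupy positions 4–5 → average rank (4+5)/2 = 4.5.
The 2 values of 158 occupy positions 6–7 → average rank (6+7)/2 = 6.5.
Sample 1 values → pooled ranks: 149→2, 149→2, 158→6.5, 154→4.5
Rank sum = 2 + 2 + 6.5 + 4.5 = 15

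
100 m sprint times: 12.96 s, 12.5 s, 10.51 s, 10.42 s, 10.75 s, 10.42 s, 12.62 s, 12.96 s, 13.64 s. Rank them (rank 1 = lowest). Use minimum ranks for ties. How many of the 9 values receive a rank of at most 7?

8

Sorted (ascending): 10.42, 10.42, 10.51, 10.75, 12.5, 12.62, 12.96, 12.96, 13.64
The 2 values of 10.42 occupy positions 1–2 → each gets rank 1.
The 2 values of 12.96 occupy positions 7–8 → each gets rank 7.
Ranks ≤ 7: {1, 1, 3, 4, 5, 6, 7, 7} → 8 values.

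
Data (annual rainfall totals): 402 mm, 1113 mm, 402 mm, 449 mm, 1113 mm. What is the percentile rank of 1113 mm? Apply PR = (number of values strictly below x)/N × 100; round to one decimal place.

60.0

N = 5.
Strictly below 1113: 3. Equal to 1113: 2.
PR = 3/5 × 100 = 60.0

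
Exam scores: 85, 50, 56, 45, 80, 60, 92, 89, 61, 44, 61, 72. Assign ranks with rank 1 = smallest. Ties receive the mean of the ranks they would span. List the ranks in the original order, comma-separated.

Sorted (ascending): 44, 45, 50, 56, 60, 61, 61, 72, 80, 85, 89, 92
The 2 values of 61 occupy positions 6–7 → average rank (6+7)/2 = 6.5.

10, 3, 4, 2, 9, 5, 12, 11, 6.5, 1, 6.5, 8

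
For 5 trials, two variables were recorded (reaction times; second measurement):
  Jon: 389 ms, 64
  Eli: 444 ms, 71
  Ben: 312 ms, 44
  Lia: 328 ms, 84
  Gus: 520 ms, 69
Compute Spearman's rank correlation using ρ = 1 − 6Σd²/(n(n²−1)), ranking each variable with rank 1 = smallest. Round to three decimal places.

Ranks of variable 1: 3, 4, 1, 2, 5
Ranks of variable 2: 2, 4, 1, 5, 3
d = r₁ − r₂: 1, 0, 0, -3, 2
d²: 1, 0, 0, 9, 4; Σd² = 14
ρ = 1 − 6·14/(5·24) = 1 − 84/120 = 0.300

0.300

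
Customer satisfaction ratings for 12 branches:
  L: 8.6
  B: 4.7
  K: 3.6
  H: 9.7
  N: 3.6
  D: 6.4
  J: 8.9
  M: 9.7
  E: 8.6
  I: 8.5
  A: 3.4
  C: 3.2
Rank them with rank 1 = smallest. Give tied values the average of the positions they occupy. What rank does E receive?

8.5

Sorted (ascending): 3.2, 3.4, 3.6, 3.6, 4.7, 6.4, 8.5, 8.6, 8.6, 8.9, 9.7, 9.7
The 2 values of 3.6 occupy positions 3–4 → average rank (3+4)/2 = 3.5.
The 2 values of 8.6 occupy positions 8–9 → average rank (8+9)/2 = 8.5.
The 2 values of 9.7 occupy positions 11–12 → average rank (11+12)/2 = 11.5.
E has value 8.6 → rank 8.5.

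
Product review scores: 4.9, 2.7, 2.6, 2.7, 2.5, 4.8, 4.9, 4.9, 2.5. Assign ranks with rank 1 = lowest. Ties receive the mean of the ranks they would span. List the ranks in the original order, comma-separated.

8, 4.5, 3, 4.5, 1.5, 6, 8, 8, 1.5

Sorted (ascending): 2.5, 2.5, 2.6, 2.7, 2.7, 4.8, 4.9, 4.9, 4.9
The 2 values of 2.5 occupy positions 1–2 → average rank (1+2)/2 = 1.5.
The 2 values of 2.7 occupy positions 4–5 → average rank (4+5)/2 = 4.5.
The 3 values of 4.9 occupy positions 7–9 → average rank 8.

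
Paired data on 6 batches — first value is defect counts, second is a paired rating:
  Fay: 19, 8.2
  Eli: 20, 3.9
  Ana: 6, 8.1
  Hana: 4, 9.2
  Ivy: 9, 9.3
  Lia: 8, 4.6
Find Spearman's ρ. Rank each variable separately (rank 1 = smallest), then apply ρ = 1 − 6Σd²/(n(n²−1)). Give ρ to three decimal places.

-0.371

Ranks of variable 1: 5, 6, 2, 1, 4, 3
Ranks of variable 2: 4, 1, 3, 5, 6, 2
d = r₁ − r₂: 1, 5, -1, -4, -2, 1
d²: 1, 25, 1, 16, 4, 1; Σd² = 48
ρ = 1 − 6·48/(6·35) = 1 − 288/210 = -0.371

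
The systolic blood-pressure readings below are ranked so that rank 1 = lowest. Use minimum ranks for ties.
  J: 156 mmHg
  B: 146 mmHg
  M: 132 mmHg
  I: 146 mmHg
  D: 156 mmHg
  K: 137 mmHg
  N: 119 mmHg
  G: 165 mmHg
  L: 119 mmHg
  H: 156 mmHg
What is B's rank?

5

Sorted (ascending): 119, 119, 132, 137, 146, 146, 156, 156, 156, 165
The 2 values of 119 occupy positions 1–2 → each gets rank 1.
The 2 values of 146 occupy positions 5–6 → each gets rank 5.
The 3 values of 156 occupy positions 7–9 → each gets rank 7.
B has value 146 mmHg → rank 5.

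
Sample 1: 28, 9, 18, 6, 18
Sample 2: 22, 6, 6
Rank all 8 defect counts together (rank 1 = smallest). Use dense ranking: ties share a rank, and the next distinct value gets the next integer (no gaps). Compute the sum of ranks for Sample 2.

6

Sorted (ascending): 6, 6, 6, 9, 18, 18, 22, 28
The 3 values of 6 share dense rank 1.
The 2 values of 18 share dense rank 3.
Remaining distinct values take the next consecutive integers.
Sample 2 values → pooled ranks: 22→4, 6→1, 6→1
Rank sum = 4 + 1 + 1 = 6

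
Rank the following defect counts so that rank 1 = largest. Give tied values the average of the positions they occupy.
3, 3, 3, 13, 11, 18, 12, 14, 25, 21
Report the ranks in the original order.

Sorted (descending): 25, 21, 18, 14, 13, 12, 11, 3, 3, 3
The 3 values of 3 occupy positions 8–10 → average rank 9.

9, 9, 9, 5, 7, 3, 6, 4, 1, 2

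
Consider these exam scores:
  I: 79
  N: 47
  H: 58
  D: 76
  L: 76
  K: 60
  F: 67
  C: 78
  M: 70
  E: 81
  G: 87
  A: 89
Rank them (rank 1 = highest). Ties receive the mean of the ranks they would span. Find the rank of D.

6.5

Sorted (descending): 89, 87, 81, 79, 78, 76, 76, 70, 67, 60, 58, 47
The 2 values of 76 occupy positions 6–7 → average rank (6+7)/2 = 6.5.
D has value 76 → rank 6.5.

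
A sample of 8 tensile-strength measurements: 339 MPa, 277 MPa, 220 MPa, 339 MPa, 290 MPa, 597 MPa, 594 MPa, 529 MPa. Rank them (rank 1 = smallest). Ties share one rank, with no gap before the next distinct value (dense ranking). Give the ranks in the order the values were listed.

Sorted (ascending): 220, 277, 290, 339, 339, 529, 594, 597
The 2 values of 339 share dense rank 4.
Remaining distinct values take the next consecutive integers.

4, 2, 1, 4, 3, 7, 6, 5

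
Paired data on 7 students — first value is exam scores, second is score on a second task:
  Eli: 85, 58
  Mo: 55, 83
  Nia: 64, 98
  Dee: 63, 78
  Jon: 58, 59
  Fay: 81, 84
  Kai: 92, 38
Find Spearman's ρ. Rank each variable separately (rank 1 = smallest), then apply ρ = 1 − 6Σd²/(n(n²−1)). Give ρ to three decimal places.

-0.429

Ranks of variable 1: 6, 1, 4, 3, 2, 5, 7
Ranks of variable 2: 2, 5, 7, 4, 3, 6, 1
d = r₁ − r₂: 4, -4, -3, -1, -1, -1, 6
d²: 16, 16, 9, 1, 1, 1, 36; Σd² = 80
ρ = 1 − 6·80/(7·48) = 1 − 480/336 = -0.429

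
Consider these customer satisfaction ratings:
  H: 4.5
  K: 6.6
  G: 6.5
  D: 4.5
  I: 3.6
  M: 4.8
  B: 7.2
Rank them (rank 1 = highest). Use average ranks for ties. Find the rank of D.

Sorted (descending): 7.2, 6.6, 6.5, 4.8, 4.5, 4.5, 3.6
The 2 values of 4.5 occupy positions 5–6 → average rank (5+6)/2 = 5.5.
D has value 4.5 → rank 5.5.

5.5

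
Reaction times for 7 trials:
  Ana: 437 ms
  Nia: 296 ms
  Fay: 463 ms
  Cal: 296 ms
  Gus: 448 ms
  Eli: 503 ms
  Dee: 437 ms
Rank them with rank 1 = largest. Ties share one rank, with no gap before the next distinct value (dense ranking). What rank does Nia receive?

Sorted (descending): 503, 463, 448, 437, 437, 296, 296
The 2 values of 437 share dense rank 4.
The 2 values of 296 share dense rank 5.
Remaining distinct values take the next consecutive integers.
Nia has value 296 ms → rank 5.

5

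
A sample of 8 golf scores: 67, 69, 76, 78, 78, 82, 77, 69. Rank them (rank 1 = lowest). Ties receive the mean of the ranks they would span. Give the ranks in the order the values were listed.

1, 2.5, 4, 6.5, 6.5, 8, 5, 2.5

Sorted (ascending): 67, 69, 69, 76, 77, 78, 78, 82
The 2 values of 69 occupy positions 2–3 → average rank (2+3)/2 = 2.5.
The 2 values of 78 occupy positions 6–7 → average rank (6+7)/2 = 6.5.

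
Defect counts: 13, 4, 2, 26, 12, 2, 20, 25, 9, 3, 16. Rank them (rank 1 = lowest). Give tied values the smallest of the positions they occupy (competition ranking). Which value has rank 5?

9

Sorted (ascending): 2, 2, 3, 4, 9, 12, 13, 16, 20, 25, 26
The 2 values of 2 occupy positions 1–2 → each gets rank 1.
Rank 5 → value 9.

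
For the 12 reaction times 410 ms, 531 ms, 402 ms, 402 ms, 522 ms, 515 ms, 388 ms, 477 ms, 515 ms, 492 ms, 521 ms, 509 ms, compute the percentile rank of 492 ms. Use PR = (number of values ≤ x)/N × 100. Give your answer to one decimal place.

50.0

N = 12.
Strictly below 492: 5. Equal to 492: 1.
PR = 6/12 × 100 = 50.0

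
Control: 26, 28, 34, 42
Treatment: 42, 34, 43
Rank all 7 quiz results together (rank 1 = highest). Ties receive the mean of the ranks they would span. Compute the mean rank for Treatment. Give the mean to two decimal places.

Sorted (descending): 43, 42, 42, 34, 34, 28, 26
The 2 values of 42 occupy positions 2–3 → average rank (2+3)/2 = 2.5.
The 2 values of 34 occupy positions 4–5 → average rank (4+5)/2 = 4.5.
Treatment values → pooled ranks: 42→2.5, 34→4.5, 43→1
Mean rank = (2.5 + 4.5 + 1) / 3 = 2.67

2.67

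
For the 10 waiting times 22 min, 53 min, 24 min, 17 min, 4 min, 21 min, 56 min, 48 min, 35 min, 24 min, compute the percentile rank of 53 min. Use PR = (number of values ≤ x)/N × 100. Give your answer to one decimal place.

90.0

N = 10.
Strictly below 53: 8. Equal to 53: 1.
PR = 9/10 × 100 = 90.0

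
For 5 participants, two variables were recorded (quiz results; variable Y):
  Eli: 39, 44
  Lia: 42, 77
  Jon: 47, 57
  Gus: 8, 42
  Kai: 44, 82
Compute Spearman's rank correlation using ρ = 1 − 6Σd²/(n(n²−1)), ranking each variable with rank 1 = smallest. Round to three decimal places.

Ranks of variable 1: 2, 3, 5, 1, 4
Ranks of variable 2: 2, 4, 3, 1, 5
d = r₁ − r₂: 0, -1, 2, 0, -1
d²: 0, 1, 4, 0, 1; Σd² = 6
ρ = 1 − 6·6/(5·24) = 1 − 36/120 = 0.700

0.700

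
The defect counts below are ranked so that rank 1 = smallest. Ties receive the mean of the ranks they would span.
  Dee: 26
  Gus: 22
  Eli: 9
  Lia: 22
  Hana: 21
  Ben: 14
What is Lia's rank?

4.5

Sorted (ascending): 9, 14, 21, 22, 22, 26
The 2 values of 22 occupy positions 4–5 → average rank (4+5)/2 = 4.5.
Lia has value 22 → rank 4.5.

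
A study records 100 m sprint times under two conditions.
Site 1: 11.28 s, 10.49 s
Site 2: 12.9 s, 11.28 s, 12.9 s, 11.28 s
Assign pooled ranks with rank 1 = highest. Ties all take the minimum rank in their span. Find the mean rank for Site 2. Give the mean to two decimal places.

Sorted (descending): 12.9, 12.9, 11.28, 11.28, 11.28, 10.49
The 2 values of 12.9 occupy positions 1–2 → each gets rank 1.
The 3 values of 11.28 occupy positions 3–5 → each gets rank 3.
Site 2 values → pooled ranks: 12.9→1, 11.28→3, 12.9→1, 11.28→3
Mean rank = (1 + 3 + 1 + 3) / 4 = 2.00

2.00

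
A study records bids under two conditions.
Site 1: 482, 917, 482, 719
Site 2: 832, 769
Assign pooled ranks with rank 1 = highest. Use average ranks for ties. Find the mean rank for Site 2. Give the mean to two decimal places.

Sorted (descending): 917, 832, 769, 719, 482, 482
The 2 values of 482 occupy positions 5–6 → average rank (5+6)/2 = 5.5.
Site 2 values → pooled ranks: 832→2, 769→3
Mean rank = (2 + 3) / 2 = 2.50

2.50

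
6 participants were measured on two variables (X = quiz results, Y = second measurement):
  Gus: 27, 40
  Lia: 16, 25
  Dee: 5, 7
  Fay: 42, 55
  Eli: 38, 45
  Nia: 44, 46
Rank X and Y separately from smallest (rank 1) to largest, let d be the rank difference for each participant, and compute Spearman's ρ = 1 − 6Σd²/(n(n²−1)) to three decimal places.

0.943

Ranks of variable 1: 3, 2, 1, 5, 4, 6
Ranks of variable 2: 3, 2, 1, 6, 4, 5
d = r₁ − r₂: 0, 0, 0, -1, 0, 1
d²: 0, 0, 0, 1, 0, 1; Σd² = 2
ρ = 1 − 6·2/(6·35) = 1 − 12/210 = 0.943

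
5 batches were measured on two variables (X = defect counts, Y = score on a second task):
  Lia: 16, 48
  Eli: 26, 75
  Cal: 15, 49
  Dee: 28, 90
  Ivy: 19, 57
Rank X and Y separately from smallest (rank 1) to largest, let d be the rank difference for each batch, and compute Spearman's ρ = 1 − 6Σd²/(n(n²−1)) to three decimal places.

Ranks of variable 1: 2, 4, 1, 5, 3
Ranks of variable 2: 1, 4, 2, 5, 3
d = r₁ − r₂: 1, 0, -1, 0, 0
d²: 1, 0, 1, 0, 0; Σd² = 2
ρ = 1 − 6·2/(5·24) = 1 − 12/120 = 0.900

0.900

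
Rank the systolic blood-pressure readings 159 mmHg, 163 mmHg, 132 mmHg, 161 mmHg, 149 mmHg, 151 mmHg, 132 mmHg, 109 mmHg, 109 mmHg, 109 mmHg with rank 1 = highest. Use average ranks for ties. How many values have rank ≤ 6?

Sorted (descending): 163, 161, 159, 151, 149, 132, 132, 109, 109, 109
The 2 values of 132 occupy positions 6–7 → average rank (6+7)/2 = 6.5.
The 3 values of 109 occupy positions 8–10 → average rank 9.
Ranks ≤ 6: {1, 2, 3, 4, 5} → 5 values.

5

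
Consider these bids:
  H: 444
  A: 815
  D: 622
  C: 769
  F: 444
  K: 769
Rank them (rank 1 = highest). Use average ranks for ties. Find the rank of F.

Sorted (descending): 815, 769, 769, 622, 444, 444
The 2 values of 769 occupy positions 2–3 → average rank (2+3)/2 = 2.5.
The 2 values of 444 occupy positions 5–6 → average rank (5+6)/2 = 5.5.
F has value 444 → rank 5.5.

5.5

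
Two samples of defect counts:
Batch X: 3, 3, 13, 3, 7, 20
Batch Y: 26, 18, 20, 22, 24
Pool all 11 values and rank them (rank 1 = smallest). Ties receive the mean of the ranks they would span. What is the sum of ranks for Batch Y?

43.5

Sorted (ascending): 3, 3, 3, 7, 13, 18, 20, 20, 22, 24, 26
The 3 values of 3 occupy positions 1–3 → average rank 2.
The 2 values of 20 occupy positions 7–8 → average rank (7+8)/2 = 7.5.
Batch Y values → pooled ranks: 26→11, 18→6, 20→7.5, 22→9, 24→10
Rank sum = 11 + 6 + 7.5 + 9 + 10 = 43.5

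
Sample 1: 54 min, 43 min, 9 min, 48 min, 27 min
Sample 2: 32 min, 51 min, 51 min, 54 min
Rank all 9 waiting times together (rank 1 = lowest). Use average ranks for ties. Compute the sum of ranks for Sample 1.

20.5

Sorted (ascending): 9, 27, 32, 43, 48, 51, 51, 54, 54
The 2 values of 51 occupy positions 6–7 → average rank (6+7)/2 = 6.5.
The 2 values of 54 occupy positions 8–9 → average rank (8+9)/2 = 8.5.
Sample 1 values → pooled ranks: 54→8.5, 43→4, 9→1, 48→5, 27→2
Rank sum = 8.5 + 4 + 1 + 5 + 2 = 20.5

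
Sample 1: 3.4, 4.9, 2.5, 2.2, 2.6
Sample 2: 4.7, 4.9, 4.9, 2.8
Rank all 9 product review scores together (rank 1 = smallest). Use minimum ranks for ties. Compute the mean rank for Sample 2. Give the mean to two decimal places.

6.00

Sorted (ascending): 2.2, 2.5, 2.6, 2.8, 3.4, 4.7, 4.9, 4.9, 4.9
The 3 values of 4.9 occupy positions 7–9 → each gets rank 7.
Sample 2 values → pooled ranks: 4.7→6, 4.9→7, 4.9→7, 2.8→4
Mean rank = (6 + 7 + 7 + 4) / 4 = 6.00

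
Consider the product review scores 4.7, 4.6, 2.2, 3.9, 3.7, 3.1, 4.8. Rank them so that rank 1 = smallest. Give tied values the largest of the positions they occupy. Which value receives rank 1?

Sorted (ascending): 2.2, 3.1, 3.7, 3.9, 4.6, 4.7, 4.8
No ties — each value takes its position as its rank.
Rank 1 → value 2.2.

2.2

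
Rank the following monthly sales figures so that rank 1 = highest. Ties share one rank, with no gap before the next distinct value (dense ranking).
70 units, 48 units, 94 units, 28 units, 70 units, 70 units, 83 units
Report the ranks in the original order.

3, 4, 1, 5, 3, 3, 2

Sorted (descending): 94, 83, 70, 70, 70, 48, 28
The 3 values of 70 share dense rank 3.
Remaining distinct values take the next consecutive integers.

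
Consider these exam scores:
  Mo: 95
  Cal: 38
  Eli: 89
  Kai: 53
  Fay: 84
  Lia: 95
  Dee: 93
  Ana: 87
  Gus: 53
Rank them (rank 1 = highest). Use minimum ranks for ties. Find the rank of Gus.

Sorted (descending): 95, 95, 93, 89, 87, 84, 53, 53, 38
The 2 values of 95 occupy positions 1–2 → each gets rank 1.
The 2 values of 53 occupy positions 7–8 → each gets rank 7.
Gus has value 53 → rank 7.

7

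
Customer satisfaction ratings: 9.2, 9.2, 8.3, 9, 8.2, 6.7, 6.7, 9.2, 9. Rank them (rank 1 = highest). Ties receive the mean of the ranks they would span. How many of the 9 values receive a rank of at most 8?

7

Sorted (descending): 9.2, 9.2, 9.2, 9, 9, 8.3, 8.2, 6.7, 6.7
The 3 values of 9.2 occupy positions 1–3 → average rank 2.
The 2 values of 9 occupy positions 4–5 → average rank (4+5)/2 = 4.5.
The 2 values of 6.7 occupy positions 8–9 → average rank (8+9)/2 = 8.5.
Ranks ≤ 8: {2, 2, 2, 4.5, 4.5, 6, 7} → 7 values.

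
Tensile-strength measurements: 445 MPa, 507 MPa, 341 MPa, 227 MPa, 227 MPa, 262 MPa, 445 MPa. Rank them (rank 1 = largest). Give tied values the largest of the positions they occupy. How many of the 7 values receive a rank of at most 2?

1

Sorted (descending): 507, 445, 445, 341, 262, 227, 227
The 2 values of 445 occupy positions 2–3 → each gets rank 3.
The 2 values of 227 occupy positions 6–7 → each gets rank 7.
Ranks ≤ 2: {1} → 1 value.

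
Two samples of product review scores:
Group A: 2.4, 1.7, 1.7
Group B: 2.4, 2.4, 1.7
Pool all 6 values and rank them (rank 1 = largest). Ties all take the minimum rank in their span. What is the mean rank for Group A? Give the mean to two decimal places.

3.00

Sorted (descending): 2.4, 2.4, 2.4, 1.7, 1.7, 1.7
The 3 values of 2.4 occupy positions 1–3 → each gets rank 1.
The 3 values of 1.7 occupy positions 4–6 → each gets rank 4.
Group A values → pooled ranks: 2.4→1, 1.7→4, 1.7→4
Mean rank = (1 + 4 + 4) / 3 = 3.00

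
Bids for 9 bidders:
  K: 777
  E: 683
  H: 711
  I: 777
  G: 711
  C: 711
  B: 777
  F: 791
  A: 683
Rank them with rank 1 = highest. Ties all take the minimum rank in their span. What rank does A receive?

8

Sorted (descending): 791, 777, 777, 777, 711, 711, 711, 683, 683
The 3 values of 777 occupy positions 2–4 → each gets rank 2.
The 3 values of 711 occupy positions 5–7 → each gets rank 5.
The 2 values of 683 occupy positions 8–9 → each gets rank 8.
A has value 683 → rank 8.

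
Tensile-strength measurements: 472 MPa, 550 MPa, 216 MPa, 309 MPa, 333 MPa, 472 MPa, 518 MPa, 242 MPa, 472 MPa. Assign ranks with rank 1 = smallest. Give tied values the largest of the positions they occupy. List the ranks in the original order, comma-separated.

Sorted (ascending): 216, 242, 309, 333, 472, 472, 472, 518, 550
The 3 values of 472 occupy positions 5–7 → each gets rank 7.

7, 9, 1, 3, 4, 7, 8, 2, 7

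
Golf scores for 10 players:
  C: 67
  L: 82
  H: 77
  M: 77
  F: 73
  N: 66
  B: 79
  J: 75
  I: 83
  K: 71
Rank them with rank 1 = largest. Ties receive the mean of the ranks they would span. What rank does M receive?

4.5

Sorted (descending): 83, 82, 79, 77, 77, 75, 73, 71, 67, 66
The 2 values of 77 occupy positions 4–5 → average rank (4+5)/2 = 4.5.
M has value 77 → rank 4.5.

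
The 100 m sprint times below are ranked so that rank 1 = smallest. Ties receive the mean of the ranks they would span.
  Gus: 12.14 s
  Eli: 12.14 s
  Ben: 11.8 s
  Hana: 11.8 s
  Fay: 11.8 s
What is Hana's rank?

2

Sorted (ascending): 11.8, 11.8, 11.8, 12.14, 12.14
The 3 values of 11.8 occupy positions 1–3 → average rank 2.
The 2 values of 12.14 occupy positions 4–5 → average rank (4+5)/2 = 4.5.
Hana has value 11.8 s → rank 2.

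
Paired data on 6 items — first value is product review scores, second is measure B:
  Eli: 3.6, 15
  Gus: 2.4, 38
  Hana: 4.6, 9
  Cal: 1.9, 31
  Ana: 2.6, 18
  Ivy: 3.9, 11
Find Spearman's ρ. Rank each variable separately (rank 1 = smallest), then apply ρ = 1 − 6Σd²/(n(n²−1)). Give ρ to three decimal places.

-0.943

Ranks of variable 1: 4, 2, 6, 1, 3, 5
Ranks of variable 2: 3, 6, 1, 5, 4, 2
d = r₁ − r₂: 1, -4, 5, -4, -1, 3
d²: 1, 16, 25, 16, 1, 9; Σd² = 68
ρ = 1 − 6·68/(6·35) = 1 − 408/210 = -0.943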